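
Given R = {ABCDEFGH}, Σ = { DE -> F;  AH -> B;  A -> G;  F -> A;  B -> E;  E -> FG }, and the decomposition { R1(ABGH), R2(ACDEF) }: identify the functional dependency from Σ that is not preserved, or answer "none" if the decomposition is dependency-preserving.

Check B → E: no single fragment contains all of {BE}, and the restricted closure of {B} across the fragments never reaches {E}.
DE → F is preserved.
AH → B is preserved.
A → G is preserved.
F → A is preserved.
E → FG is preserved.

B -> E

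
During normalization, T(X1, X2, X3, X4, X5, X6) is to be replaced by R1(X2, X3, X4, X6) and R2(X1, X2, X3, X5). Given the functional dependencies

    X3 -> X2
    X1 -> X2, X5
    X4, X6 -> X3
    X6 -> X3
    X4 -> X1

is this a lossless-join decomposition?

No

Common attributes: R1 ∩ R2 = {X2, X3}.
No dependency enlarges {X2, X3}, so (X2, X3)⁺ = {X2, X3}.
The closure contains neither all of R1 = {X2, X3, X4, X6} nor all of R2 = {X1, X2, X3, X5}, so the common attributes are not a superkey of either fragment. The join is lossy.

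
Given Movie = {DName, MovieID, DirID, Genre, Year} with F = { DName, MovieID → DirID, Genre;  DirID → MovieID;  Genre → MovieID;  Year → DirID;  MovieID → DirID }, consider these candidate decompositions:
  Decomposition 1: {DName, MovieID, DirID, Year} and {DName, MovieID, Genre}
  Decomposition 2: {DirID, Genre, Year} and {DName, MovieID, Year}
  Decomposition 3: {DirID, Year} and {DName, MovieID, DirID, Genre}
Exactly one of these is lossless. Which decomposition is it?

Decomposition 1

Decomposition 1: common = {DName, MovieID}, closure = {DName, MovieID, DirID, Genre} → lossless.
Decomposition 2: common = {Year}, closure = {MovieID, DirID, Year} → lossy.
Decomposition 3: common = {DirID}, closure = {MovieID, DirID} → lossy.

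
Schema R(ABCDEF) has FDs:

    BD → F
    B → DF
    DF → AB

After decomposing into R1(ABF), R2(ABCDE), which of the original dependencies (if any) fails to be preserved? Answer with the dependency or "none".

Check DF → AB: no single fragment contains all of {ABDF}, and the restricted closure of {DF} across the fragments never reaches {AB}.
BD → F is preserved.
B → DF is preserved.

DF → AB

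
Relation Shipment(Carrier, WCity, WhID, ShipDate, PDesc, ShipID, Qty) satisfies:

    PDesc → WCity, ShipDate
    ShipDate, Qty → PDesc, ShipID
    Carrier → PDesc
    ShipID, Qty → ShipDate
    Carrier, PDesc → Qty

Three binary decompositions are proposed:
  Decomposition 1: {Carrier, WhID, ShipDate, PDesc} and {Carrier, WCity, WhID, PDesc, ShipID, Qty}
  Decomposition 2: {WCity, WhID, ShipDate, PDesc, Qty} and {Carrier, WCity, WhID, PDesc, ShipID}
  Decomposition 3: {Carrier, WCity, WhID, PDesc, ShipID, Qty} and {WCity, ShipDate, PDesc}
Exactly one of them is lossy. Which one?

Decomposition 2

Decomposition 1: common = {Carrier, WhID, PDesc}, closure = {Carrier, WCity, WhID, ShipDate, PDesc, ShipID, Qty} → lossless.
Decomposition 2: common = {WCity, WhID, PDesc}, closure = {WCity, WhID, ShipDate, PDesc} → lossy.
Decomposition 3: common = {WCity, PDesc}, closure = {WCity, ShipDate, PDesc} → lossless.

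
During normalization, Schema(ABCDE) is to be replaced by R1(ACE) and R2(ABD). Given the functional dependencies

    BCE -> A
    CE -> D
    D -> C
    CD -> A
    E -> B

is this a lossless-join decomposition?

No

Common attributes: R1 ∩ R2 = {A}.
No dependency enlarges {A}, so (A)⁺ = {A}.
The closure contains neither all of R1 = {ACE} nor all of R2 = {ABD}, so the common attributes are not a superkey of either fragment. The join is lossy.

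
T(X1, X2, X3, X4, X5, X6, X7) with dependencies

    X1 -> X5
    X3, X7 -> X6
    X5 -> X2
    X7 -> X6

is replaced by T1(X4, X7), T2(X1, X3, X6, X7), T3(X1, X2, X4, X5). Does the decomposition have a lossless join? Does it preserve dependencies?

lossy but dependency-preserving

Lossless test (chase): Rows 2 and 3 agree on X1; apply X1→X5 and equate their X5 entries. Rows 2 and 3 agree on X5; apply X5→X2 and equate their X2 entries. Rows 1 and 2 agree on X7; apply X7→X6 and equate their X6 entries. No row becomes fully distinguished — the join is lossy.
Dependency preservation: every FD's attributes lie within a single fragment, so each can be enforced locally — preserved.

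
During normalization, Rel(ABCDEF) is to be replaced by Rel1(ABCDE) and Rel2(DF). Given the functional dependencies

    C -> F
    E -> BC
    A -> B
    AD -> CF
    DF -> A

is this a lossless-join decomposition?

No

Common attributes: Rel1 ∩ Rel2 = {D}.
No dependency enlarges {D}, so (D)⁺ = {D}.
The closure contains neither all of Rel1 = {ABCDE} nor all of Rel2 = {DF}, so the common attributes are not a superkey of either fragment. The join is lossy.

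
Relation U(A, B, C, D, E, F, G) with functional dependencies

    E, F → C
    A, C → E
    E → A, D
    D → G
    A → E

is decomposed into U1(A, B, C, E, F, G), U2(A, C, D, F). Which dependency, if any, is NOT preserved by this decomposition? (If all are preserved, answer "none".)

D → G

Check D → G: no single fragment contains all of {D, G}, and the restricted closure of {D} across the fragments never reaches {G}.
E, F → C is preserved.
A, C → E is preserved.
E → A, D is preserved.
A → E is preserved.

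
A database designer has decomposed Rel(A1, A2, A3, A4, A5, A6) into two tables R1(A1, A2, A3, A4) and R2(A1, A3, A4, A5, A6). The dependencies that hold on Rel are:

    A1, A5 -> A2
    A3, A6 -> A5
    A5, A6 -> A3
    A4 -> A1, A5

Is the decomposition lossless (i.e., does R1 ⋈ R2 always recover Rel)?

Common attributes: R1 ∩ R2 = {A1, A3, A4}.
Closure of {A1, A3, A4}: A4 → A1, A5 applies, adding A5; A1, A5 → A2 applies, adding A2. So (A1, A3, A4)⁺ = {A1, A2, A3, A4, A5}.
This closure contains every attribute of R1, so R1 ∩ R2 → R1. The join is lossless.

Yes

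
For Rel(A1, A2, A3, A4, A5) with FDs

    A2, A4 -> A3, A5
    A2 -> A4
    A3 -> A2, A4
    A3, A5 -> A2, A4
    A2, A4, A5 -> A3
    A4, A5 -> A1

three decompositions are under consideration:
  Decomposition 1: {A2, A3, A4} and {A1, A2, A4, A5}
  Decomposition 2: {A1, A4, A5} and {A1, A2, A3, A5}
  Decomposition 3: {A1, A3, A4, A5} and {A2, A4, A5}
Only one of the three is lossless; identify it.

Decomposition 1: common = {A2, A4}, closure = {A1, A2, A3, A4, A5} → lossless.
Decomposition 2: common = {A1, A5}, closure = {A1, A5} → lossy.
Decomposition 3: common = {A4, A5}, closure = {A1, A4, A5} → lossy.

Decomposition 1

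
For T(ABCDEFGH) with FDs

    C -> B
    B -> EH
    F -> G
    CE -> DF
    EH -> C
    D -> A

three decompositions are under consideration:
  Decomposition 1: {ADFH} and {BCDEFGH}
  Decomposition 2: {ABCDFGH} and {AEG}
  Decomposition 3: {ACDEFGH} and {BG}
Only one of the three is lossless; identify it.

Decomposition 1: common = {DFH}, closure = {ADFGH} → lossless.
Decomposition 2: common = {AG}, closure = {AG} → lossy.
Decomposition 3: common = {G}, closure = {G} → lossy.

Decomposition 1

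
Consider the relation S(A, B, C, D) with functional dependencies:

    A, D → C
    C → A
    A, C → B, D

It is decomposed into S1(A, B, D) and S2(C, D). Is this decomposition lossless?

Common attributes: S1 ∩ S2 = {D}.
No dependency enlarges {D}, so (D)⁺ = {D}.
The closure contains neither all of S1 = {A, B, D} nor all of S2 = {C, D}, so the common attributes are not a superkey of either fragment. The join is lossy.

No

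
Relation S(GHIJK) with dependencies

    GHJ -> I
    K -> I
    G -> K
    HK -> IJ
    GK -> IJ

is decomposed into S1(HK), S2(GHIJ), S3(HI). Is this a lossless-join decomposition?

No

Chase test. Columns are GHIJK; row i has aⱼ where attribute j ∈ Si, else bᵢⱼ.
Initial tableau (one row per fragment):
  row 1: b11 a2 b13 b14 a5
  row 2: a1 a2 a3 a4 b25
  row 3: b31 a2 a3 b34 b35
No row becomes fully distinguished — the join is lossy.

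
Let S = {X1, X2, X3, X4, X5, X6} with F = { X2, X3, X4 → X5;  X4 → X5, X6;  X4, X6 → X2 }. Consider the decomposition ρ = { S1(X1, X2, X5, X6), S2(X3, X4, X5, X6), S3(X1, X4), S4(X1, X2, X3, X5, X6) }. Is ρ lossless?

Chase test. Columns are X1, X2, X3, X4, X5, X6; row i has aⱼ where attribute j ∈ Si, else bᵢⱼ.
Initial tableau (one row per fragment):
  row 1: a1 a2 b13 b14 a5 a6
  row 2: b21 b22 a3 a4 a5 a6
  row 3: a1 b32 b33 a4 b35 b36
  row 4: a1 a2 a3 b44 a5 a6
Rows 2 and 3 agree on X4; apply X4→X5, X6 and equate their X5, X6 entries.
Rows 2 and 3 agree on X4, X6; apply X4, X6→X2 and equate their X2 entries.
No row becomes fully distinguished — the join is lossy.

No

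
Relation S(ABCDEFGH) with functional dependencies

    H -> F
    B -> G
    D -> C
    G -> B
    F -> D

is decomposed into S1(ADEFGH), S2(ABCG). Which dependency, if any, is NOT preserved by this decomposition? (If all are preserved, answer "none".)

D -> C

Check D → C: no single fragment contains all of {CD}, and the restricted closure of {D} across the fragments never reaches {C}.
H → F is preserved.
B → G is preserved.
G → B is preserved.
F → D is preserved.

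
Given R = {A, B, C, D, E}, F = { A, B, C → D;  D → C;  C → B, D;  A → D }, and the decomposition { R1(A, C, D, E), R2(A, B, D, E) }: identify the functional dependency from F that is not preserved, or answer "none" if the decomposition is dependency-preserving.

A, B, C → D: restricted closure across fragments reaches D.
D → C lies within R1.
C → B, D: restricted closure across fragments reaches B, D.
A → D lies within R1.
Every dependency is enforceable on the fragments, so the decomposition is dependency-preserving.

none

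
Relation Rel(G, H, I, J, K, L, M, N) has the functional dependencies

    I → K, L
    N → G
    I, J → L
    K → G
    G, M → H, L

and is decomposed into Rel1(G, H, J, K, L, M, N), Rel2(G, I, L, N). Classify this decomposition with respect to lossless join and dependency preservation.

lossy and not dependency-preserving

Lossless test: (G, L, N)⁺ = {G, L, N}, which is a superkey of neither fragment — lossy.
Dependency preservation: the restricted closure of {I} across the fragments never reaches {K, L}, so I → K, L cannot be enforced without a join — not preserved.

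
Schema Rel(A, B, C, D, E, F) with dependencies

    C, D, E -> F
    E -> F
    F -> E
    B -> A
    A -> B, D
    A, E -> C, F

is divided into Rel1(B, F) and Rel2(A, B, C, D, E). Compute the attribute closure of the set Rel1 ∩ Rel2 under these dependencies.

A, B, D

Rel1 ∩ Rel2 = {B}.
B → A applies, adding A
A → B, D applies, adding D
Closure: {A, B, D}.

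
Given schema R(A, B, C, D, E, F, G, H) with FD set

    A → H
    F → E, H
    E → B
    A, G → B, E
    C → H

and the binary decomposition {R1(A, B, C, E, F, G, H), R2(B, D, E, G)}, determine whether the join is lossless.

No

Common attributes: R1 ∩ R2 = {B, E, G}.
No dependency enlarges {B, E, G}, so (B, E, G)⁺ = {B, E, G}.
The closure contains neither all of R1 = {A, B, C, E, F, G, H} nor all of R2 = {B, D, E, G}, so the common attributes are not a superkey of either fragment. The join is lossy.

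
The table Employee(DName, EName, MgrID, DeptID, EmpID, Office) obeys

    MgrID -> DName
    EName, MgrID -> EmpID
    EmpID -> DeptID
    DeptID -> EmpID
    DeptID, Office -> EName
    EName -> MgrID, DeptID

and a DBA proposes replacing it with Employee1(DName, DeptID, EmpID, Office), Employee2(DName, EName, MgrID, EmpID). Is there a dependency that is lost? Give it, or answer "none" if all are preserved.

DeptID, Office -> EName

Check DeptID, Office → EName: no single fragment contains all of {EName, DeptID, Office}, and the restricted closure of {DeptID, Office} across the fragments never reaches {EName}.
MgrID → DName is preserved.
EName, MgrID → EmpID is preserved.
EmpID → DeptID is preserved.
DeptID → EmpID is preserved.
EName → MgrID, DeptID is preserved.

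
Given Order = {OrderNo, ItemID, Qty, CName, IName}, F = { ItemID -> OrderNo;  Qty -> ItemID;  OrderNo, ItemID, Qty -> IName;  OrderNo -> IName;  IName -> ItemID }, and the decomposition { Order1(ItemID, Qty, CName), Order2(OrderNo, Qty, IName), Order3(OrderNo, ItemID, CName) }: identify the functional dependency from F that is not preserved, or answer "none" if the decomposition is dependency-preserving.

none

ItemID → OrderNo lies within Order3.
Qty → ItemID lies within Order1.
OrderNo, ItemID, Qty → IName: restricted closure across fragments reaches IName.
OrderNo → IName lies within Order2.
IName → ItemID: restricted closure across fragments reaches ItemID.
Every dependency is enforceable on the fragments, so the decomposition is dependency-preserving.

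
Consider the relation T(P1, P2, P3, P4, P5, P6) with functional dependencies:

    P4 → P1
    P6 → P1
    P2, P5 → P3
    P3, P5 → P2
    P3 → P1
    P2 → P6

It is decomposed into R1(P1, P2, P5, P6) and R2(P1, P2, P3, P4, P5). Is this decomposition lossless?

Common attributes: R1 ∩ R2 = {P1, P2, P5}.
Closure of {P1, P2, P5}: P2, P5 → P3 applies, adding P3; P2 → P6 applies, adding P6. So (P1, P2, P5)⁺ = {P1, P2, P3, P5, P6}.
This closure contains every attribute of R1, so R1 ∩ R2 → R1. The join is lossless.

Yes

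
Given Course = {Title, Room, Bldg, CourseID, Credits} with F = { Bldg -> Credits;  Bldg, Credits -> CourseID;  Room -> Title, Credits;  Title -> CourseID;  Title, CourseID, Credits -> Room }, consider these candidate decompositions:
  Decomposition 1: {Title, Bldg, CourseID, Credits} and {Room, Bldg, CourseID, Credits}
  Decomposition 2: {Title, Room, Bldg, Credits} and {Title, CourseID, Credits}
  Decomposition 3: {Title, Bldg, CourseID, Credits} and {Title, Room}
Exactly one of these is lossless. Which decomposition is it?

Decomposition 2

Decomposition 1: common = {Bldg, CourseID, Credits}, closure = {Bldg, CourseID, Credits} → lossy.
Decomposition 2: common = {Title, Credits}, closure = {Title, Room, CourseID, Credits} → lossless.
Decomposition 3: common = {Title}, closure = {Title, CourseID} → lossy.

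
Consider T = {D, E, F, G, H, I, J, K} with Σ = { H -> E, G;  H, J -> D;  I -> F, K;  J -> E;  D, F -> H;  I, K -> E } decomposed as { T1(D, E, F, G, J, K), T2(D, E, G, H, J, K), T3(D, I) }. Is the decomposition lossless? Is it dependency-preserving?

lossy and not dependency-preserving

Lossless test (chase): applying each FD to every pair of rows produces no changes in the tableau, so no row becomes fully distinguished — the join is lossy.
Dependency preservation: the restricted closure of {I} across the fragments never reaches {F, K}, so I → F, K cannot be enforced without a join — not preserved.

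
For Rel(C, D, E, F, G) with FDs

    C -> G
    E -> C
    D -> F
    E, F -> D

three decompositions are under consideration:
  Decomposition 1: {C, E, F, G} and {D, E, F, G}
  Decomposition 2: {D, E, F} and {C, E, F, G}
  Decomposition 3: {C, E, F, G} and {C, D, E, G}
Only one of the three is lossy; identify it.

Decomposition 1: common = {E, F, G}, closure = {C, D, E, F, G} → lossless.
Decomposition 2: common = {E, F}, closure = {C, D, E, F, G} → lossless.
Decomposition 3: common = {C, E, G}, closure = {C, E, G} → lossy.

Decomposition 3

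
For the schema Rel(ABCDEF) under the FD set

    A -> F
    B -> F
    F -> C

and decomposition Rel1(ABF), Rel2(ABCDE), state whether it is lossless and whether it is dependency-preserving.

lossless but not dependency-preserving

Lossless test: (AB)⁺ = {ABCF}, which contains all of one fragment — lossless.
Dependency preservation: the restricted closure of {F} across the fragments never reaches {C}, so F → C cannot be enforced without a join — not preserved.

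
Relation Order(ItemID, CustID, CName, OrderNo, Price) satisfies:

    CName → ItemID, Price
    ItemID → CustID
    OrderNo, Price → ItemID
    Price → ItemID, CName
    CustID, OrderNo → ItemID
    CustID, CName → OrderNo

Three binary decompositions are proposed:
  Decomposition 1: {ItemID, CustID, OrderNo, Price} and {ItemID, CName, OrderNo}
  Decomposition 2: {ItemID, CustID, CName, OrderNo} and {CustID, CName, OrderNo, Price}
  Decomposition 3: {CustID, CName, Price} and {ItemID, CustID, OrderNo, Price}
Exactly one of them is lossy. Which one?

Decomposition 1: common = {ItemID, OrderNo}, closure = {ItemID, CustID, OrderNo} → lossy.
Decomposition 2: common = {CustID, CName, OrderNo}, closure = {ItemID, CustID, CName, OrderNo, Price} → lossless.
Decomposition 3: common = {CustID, Price}, closure = {ItemID, CustID, CName, OrderNo, Price} → lossless.

Decomposition 1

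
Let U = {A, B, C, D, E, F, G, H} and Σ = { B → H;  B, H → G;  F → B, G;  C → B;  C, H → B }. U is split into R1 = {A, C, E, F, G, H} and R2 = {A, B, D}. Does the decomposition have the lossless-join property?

Common attributes: R1 ∩ R2 = {A}.
No dependency enlarges {A}, so (A)⁺ = {A}.
The closure contains neither all of R1 = {A, C, E, F, G, H} nor all of R2 = {A, B, D}, so the common attributes are not a superkey of either fragment. The join is lossy.

No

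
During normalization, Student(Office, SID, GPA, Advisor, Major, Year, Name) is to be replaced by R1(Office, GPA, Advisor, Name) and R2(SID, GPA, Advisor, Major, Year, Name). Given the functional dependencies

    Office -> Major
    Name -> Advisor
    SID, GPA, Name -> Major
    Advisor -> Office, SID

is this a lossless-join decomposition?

Common attributes: R1 ∩ R2 = {GPA, Advisor, Name}.
Closure of {GPA, Advisor, Name}: Advisor → Office, SID applies, adding Office, SID; Office → Major applies, adding Major. So (GPA, Advisor, Name)⁺ = {Office, SID, GPA, Advisor, Major, Name}.
This closure contains every attribute of R1, so R1 ∩ R2 → R1. The join is lossless.

Yes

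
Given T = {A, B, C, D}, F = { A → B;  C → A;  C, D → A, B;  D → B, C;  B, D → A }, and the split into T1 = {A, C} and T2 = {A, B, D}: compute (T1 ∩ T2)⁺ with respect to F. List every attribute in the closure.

A, B

T1 ∩ T2 = {A}.
A → B applies, adding B
Closure: {A, B}.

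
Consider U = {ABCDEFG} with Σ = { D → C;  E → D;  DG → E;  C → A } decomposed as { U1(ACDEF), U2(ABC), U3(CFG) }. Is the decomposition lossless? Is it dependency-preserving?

lossy and not dependency-preserving

Lossless test (chase): Rows 1 and 3 agree on C; apply C→A and equate their A entries. No row becomes fully distinguished — the join is lossy.
Dependency preservation: the restricted closure of {DG} across the fragments never reaches {E}, so DG → E cannot be enforced without a join — not preserved.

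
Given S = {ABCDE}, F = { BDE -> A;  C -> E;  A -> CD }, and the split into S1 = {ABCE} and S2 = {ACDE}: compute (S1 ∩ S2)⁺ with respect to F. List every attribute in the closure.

ACDE

S1 ∩ S2 = {ACE}.
A → CD applies, adding D
Closure: {ACDE}.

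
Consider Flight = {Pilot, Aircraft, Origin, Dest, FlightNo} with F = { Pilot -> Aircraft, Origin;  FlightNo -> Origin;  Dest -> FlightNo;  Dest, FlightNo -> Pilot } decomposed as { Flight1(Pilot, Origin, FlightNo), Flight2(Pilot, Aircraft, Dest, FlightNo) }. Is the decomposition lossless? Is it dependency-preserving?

lossless and dependency-preserving

Lossless test: (Pilot, FlightNo)⁺ = {Pilot, Aircraft, Origin, FlightNo}, which contains all of one fragment — lossless.
Dependency preservation: Pilot → Aircraft, Origin is not contained in any single fragment, but the restricted closure of its left-hand side across the fragments still reaches the right-hand side; the remaining FDs each lie inside some fragment. All dependencies are preserved.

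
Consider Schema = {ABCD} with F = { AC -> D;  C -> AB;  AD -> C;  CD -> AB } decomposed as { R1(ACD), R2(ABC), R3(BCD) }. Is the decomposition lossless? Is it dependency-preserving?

Lossless test (chase): Rows 1 and 2 agree on AC; apply AC→D and equate their D entries. Rows 1 and 2 agree on C; apply C→AB and equate their AB entries. Rows 1 and 3 agree on C; apply C→AB and equate their AB entries. Row 1 is now all distinguished symbols — the join is lossless.
Dependency preservation: CD → AB is not contained in any single fragment, but the restricted closure of its left-hand side across the fragments still reaches the right-hand side; the remaining FDs each lie inside some fragment. All dependencies are preserved.

lossless and dependency-preserving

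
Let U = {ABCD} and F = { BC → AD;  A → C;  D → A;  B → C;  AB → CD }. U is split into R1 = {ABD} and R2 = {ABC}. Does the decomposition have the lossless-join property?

Common attributes: R1 ∩ R2 = {AB}.
Closure of {AB}: A → C applies, adding C; AB → CD applies, adding D. So (AB)⁺ = {ABCD}.
This closure contains every attribute of R1, so R1 ∩ R2 → R1. The join is lossless.

Yes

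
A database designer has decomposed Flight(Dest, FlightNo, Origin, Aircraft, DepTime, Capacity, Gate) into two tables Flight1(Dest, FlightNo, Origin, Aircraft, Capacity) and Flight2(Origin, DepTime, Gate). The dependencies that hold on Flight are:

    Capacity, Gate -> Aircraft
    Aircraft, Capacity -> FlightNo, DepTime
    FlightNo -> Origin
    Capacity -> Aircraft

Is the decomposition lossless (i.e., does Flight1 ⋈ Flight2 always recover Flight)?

No

Common attributes: Flight1 ∩ Flight2 = {Origin}.
No dependency enlarges {Origin}, so (Origin)⁺ = {Origin}.
The closure contains neither all of Flight1 = {Dest, FlightNo, Origin, Aircraft, Capacity} nor all of Flight2 = {Origin, DepTime, Gate}, so the common attributes are not a superkey of either fragment. The join is lossy.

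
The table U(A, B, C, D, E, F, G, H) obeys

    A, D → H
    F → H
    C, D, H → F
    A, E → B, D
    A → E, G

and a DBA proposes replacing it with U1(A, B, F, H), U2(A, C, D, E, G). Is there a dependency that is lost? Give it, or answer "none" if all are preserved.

Check C, D, H → F: no single fragment contains all of {C, D, F, H}, and the restricted closure of {C, D, H} across the fragments never reaches {F}.
A, D → H is preserved.
F → H is preserved.
A, E → B, D is preserved.
A → E, G is preserved.

C, D, H → F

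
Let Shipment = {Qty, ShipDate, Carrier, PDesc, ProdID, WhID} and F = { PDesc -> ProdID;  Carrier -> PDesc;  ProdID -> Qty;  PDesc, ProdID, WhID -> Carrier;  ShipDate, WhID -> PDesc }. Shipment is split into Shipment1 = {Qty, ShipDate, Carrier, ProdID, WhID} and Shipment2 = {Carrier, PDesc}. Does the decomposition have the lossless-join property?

Common attributes: Shipment1 ∩ Shipment2 = {Carrier}.
Closure of {Carrier}: Carrier → PDesc applies, adding PDesc; PDesc → ProdID applies, adding ProdID; ProdID → Qty applies, adding Qty. So (Carrier)⁺ = {Qty, Carrier, PDesc, ProdID}.
This closure contains every attribute of Shipment2, so Shipment1 ∩ Shipment2 → Shipment2. The join is lossless.

Yes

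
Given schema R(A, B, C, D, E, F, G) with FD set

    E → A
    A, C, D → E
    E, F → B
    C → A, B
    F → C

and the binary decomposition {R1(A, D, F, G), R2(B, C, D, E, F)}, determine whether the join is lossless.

Common attributes: R1 ∩ R2 = {D, F}.
Closure of {D, F}: F → C applies, adding C; C → A, B applies, adding A, B; A, C, D → E applies, adding E. So (D, F)⁺ = {A, B, C, D, E, F}.
This closure contains every attribute of R2, so R1 ∩ R2 → R2. The join is lossless.

Yes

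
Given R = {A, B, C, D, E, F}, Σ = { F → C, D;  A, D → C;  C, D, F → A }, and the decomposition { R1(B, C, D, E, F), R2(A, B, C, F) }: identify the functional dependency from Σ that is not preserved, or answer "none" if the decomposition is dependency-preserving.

A, D → C

Check A, D → C: no single fragment contains all of {A, C, D}, and the restricted closure of {A, D} across the fragments never reaches {C}.
F → C, D is preserved.
C, D, F → A is preserved.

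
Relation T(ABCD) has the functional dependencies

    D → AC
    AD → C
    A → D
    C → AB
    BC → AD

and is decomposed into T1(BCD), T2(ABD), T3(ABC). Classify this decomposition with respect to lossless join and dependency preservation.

Lossless test (chase): Rows 1 and 2 agree on D; apply D→AC and equate their AC entries. Rows 1 and 3 agree on A; apply A→D and equate their D entries. Row 1 is now all distinguished symbols — the join is lossless.
Dependency preservation: D → AC; AD → C; BC → AD are not contained in any single fragment, but the restricted closure of each left-hand side across the fragments still reaches the right-hand side; the remaining FDs each lie inside some fragment. All dependencies are preserved.

lossless and dependency-preserving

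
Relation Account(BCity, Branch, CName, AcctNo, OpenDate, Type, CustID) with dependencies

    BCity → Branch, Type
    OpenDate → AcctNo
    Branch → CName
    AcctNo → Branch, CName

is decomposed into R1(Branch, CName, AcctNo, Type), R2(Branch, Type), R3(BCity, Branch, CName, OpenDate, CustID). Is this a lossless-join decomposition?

No

Chase test. Columns are BCity, Branch, CName, AcctNo, OpenDate, Type, CustID; row i has aⱼ where attribute j ∈ Ri, else bᵢⱼ.
Initial tableau (one row per fragment):
  row 1: b11 a2 a3 a4 b15 a6 b17
  row 2: b21 a2 b23 b24 b25 a6 b27
  row 3: a1 a2 a3 b34 a5 b36 a7
Rows 1 and 2 agree on Branch; apply Branch→CName and equate their CName entries.
No row becomes fully distinguished — the join is lossy.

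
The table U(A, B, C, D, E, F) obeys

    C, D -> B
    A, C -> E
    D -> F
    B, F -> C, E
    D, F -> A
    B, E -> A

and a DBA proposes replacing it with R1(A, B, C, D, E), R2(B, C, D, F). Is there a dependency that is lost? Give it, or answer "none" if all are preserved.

Check B, F → C, E: no single fragment contains all of {B, C, E, F}, and the restricted closure of {B, F} across the fragments never reaches {C, E}.
C, D → B is preserved.
A, C → E is preserved.
D → F is preserved.
D, F → A is preserved.
B, E → A is preserved.

B, F -> C, E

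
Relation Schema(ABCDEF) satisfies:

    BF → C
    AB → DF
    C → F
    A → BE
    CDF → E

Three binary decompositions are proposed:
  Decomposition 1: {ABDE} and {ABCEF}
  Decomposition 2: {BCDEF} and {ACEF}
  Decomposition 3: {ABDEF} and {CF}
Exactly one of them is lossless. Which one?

Decomposition 1

Decomposition 1: common = {ABE}, closure = {ABCDEF} → lossless.
Decomposition 2: common = {CEF}, closure = {CEF} → lossy.
Decomposition 3: common = {F}, closure = {F} → lossy.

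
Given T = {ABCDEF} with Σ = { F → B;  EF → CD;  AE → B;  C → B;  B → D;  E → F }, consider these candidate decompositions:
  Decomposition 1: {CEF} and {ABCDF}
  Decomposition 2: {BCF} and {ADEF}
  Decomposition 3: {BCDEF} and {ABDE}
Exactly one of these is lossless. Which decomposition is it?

Decomposition 3

Decomposition 1: common = {CF}, closure = {BCDF} → lossy.
Decomposition 2: common = {F}, closure = {BDF} → lossy.
Decomposition 3: common = {BDE}, closure = {BCDEF} → lossless.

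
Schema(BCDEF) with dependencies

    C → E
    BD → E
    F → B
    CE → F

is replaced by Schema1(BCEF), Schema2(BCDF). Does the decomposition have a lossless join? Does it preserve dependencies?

Lossless test: (BCF)⁺ = {BCEF}, which contains all of one fragment — lossless.
Dependency preservation: the restricted closure of {BD} across the fragments never reaches {E}, so BD → E cannot be enforced without a join — not preserved.

lossless but not dependency-preserving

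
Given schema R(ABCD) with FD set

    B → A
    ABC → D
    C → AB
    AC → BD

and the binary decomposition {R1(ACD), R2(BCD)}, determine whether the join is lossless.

Common attributes: R1 ∩ R2 = {CD}.
Closure of {CD}: C → AB applies, adding AB. So (CD)⁺ = {ABCD}.
This closure contains every attribute of R1, so R1 ∩ R2 → R1. The join is lossless.

Yes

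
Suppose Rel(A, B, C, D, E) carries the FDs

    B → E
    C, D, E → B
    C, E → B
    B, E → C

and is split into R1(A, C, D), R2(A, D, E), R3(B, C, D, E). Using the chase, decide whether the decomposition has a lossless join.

Chase test. Columns are A, B, C, D, E; row i has aⱼ where attribute j ∈ Ri, else bᵢⱼ.
Initial tableau (one row per fragment):
  row 1: a1 b12 a3 a4 b15
  row 2: a1 b22 b23 a4 a5
  row 3: b31 a2 a3 a4 a5
No row becomes fully distinguished — the join is lossy.

No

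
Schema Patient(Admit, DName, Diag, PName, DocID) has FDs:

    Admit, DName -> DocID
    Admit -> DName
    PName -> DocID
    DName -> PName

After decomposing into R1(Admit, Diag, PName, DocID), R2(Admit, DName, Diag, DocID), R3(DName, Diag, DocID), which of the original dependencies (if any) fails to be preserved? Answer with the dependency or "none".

Check DName → PName: no single fragment contains all of {DName, PName}, and the restricted closure of {DName} across the fragments never reaches {PName}.
Admit, DName → DocID is preserved.
Admit → DName is preserved.
PName → DocID is preserved.

DName -> PName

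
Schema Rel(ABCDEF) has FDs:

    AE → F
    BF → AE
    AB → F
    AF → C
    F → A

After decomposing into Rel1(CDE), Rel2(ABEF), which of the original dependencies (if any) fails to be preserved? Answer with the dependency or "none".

AF → C

Check AF → C: no single fragment contains all of {ACF}, and the restricted closure of {AF} across the fragments never reaches {C}.
AE → F is preserved.
BF → AE is preserved.
AB → F is preserved.
F → A is preserved.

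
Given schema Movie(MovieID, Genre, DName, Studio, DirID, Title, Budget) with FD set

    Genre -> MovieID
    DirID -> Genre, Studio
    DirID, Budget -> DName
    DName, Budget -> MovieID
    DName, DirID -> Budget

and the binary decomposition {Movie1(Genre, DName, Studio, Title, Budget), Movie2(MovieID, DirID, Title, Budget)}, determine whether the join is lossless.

No

Common attributes: Movie1 ∩ Movie2 = {Title, Budget}.
No dependency enlarges {Title, Budget}, so (Title, Budget)⁺ = {Title, Budget}.
The closure contains neither all of Movie1 = {Genre, DName, Studio, Title, Budget} nor all of Movie2 = {MovieID, DirID, Title, Budget}, so the common attributes are not a superkey of either fragment. The join is lossy.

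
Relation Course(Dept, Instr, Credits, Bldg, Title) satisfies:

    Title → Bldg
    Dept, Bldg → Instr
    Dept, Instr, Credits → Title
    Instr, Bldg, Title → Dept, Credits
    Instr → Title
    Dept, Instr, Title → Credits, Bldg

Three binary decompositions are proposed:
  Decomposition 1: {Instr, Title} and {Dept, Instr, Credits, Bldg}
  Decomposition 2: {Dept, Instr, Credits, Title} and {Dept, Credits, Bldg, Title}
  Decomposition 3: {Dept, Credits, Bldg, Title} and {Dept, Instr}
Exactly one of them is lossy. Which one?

Decomposition 3

Decomposition 1: common = {Instr}, closure = {Dept, Instr, Credits, Bldg, Title} → lossless.
Decomposition 2: common = {Dept, Credits, Title}, closure = {Dept, Instr, Credits, Bldg, Title} → lossless.
Decomposition 3: common = {Dept}, closure = {Dept} → lossy.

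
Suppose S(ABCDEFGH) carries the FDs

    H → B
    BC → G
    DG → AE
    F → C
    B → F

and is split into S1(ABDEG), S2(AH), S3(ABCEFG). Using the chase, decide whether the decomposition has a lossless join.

No

Chase test. Columns are ABCDEFGH; row i has aⱼ where attribute j ∈ Si, else bᵢⱼ.
Initial tableau (one row per fragment):
  row 1: a1 a2 b13 a4 a5 b16 a7 b18
  row 2: a1 b22 b23 b24 b25 b26 b27 a8
  row 3: a1 a2 a3 b34 a5 a6 a7 b38
Rows 1 and 3 agree on B; apply B→F and equate their F entries.
Rows 1 and 3 agree on F; apply F→C and equate their C entries.
No row becomes fully distinguished — the join is lossy.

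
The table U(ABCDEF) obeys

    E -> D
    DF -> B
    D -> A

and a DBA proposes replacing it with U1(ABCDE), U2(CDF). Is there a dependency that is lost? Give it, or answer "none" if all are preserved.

DF -> B

Check DF → B: no single fragment contains all of {BDF}, and the restricted closure of {DF} across the fragments never reaches {B}.
E → D is preserved.
D → A is preserved.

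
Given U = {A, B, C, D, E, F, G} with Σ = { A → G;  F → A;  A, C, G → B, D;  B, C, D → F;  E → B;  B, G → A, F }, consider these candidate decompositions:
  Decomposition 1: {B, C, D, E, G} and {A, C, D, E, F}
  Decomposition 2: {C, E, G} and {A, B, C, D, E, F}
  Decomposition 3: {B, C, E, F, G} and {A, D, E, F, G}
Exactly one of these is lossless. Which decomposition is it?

Decomposition 1: common = {C, D, E}, closure = {A, B, C, D, E, F, G} → lossless.
Decomposition 2: common = {C, E}, closure = {B, C, E} → lossy.
Decomposition 3: common = {E, F, G}, closure = {A, B, E, F, G} → lossy.

Decomposition 1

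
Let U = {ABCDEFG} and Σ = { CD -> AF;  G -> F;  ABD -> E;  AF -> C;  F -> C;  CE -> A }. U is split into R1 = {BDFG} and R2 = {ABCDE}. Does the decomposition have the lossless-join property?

No

Common attributes: R1 ∩ R2 = {BD}.
No dependency enlarges {BD}, so (BD)⁺ = {BD}.
The closure contains neither all of R1 = {BDFG} nor all of R2 = {ABCDE}, so the common attributes are not a superkey of either fragment. The join is lossy.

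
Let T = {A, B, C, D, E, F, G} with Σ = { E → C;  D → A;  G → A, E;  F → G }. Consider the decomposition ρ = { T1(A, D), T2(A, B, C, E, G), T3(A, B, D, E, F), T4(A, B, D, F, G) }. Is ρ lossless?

Yes

Chase test. Columns are A, B, C, D, E, F, G; row i has aⱼ where attribute j ∈ Ti, else bᵢⱼ.
Initial tableau (one row per fragment):
  row 1: a1 b12 b13 a4 b15 b16 b17
  row 2: a1 a2 a3 b24 a5 b26 a7
  row 3: a1 a2 b33 a4 a5 a6 b37
  row 4: a1 a2 b43 a4 b45 a6 a7
Rows 2 and 3 agree on E; apply E→C and equate their C entries.
Rows 2 and 4 agree on G; apply G→A, E and equate their A, E entries.
Rows 3 and 4 agree on F; apply F→G and equate their G entries.
Rows 2 and 4 agree on E; apply E→C and equate their C entries.
Row 3 is now all distinguished symbols — the join is lossless.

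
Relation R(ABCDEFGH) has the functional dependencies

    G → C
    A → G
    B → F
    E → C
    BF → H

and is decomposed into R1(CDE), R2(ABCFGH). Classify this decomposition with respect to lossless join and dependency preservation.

Lossless test: (C)⁺ = {C}, which is a superkey of neither fragment — lossy.
Dependency preservation: every FD's attributes lie within a single fragment, so each can be enforced locally — preserved.

lossy but dependency-preserving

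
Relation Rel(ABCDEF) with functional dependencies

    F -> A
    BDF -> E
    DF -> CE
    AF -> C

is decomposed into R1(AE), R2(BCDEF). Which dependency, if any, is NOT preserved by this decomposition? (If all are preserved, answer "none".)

Check F → A: no single fragment contains all of {AF}, and the restricted closure of {F} across the fragments never reaches {A}.
BDF → E is preserved.
DF → CE is preserved.
AF → C is preserved.

F -> A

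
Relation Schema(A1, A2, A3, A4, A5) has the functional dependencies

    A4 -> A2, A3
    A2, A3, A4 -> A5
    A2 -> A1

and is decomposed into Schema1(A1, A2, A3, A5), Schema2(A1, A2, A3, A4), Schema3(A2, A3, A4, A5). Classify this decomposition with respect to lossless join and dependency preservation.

lossless and dependency-preserving

Lossless test (chase): Rows 2 and 3 agree on A2, A3, A4; apply A2, A3, A4→A5 and equate their A5 entries. Rows 1 and 3 agree on A2; apply A2→A1 and equate their A1 entries. Row 2 is now all distinguished symbols — the join is lossless.
Dependency preservation: every FD's attributes lie within a single fragment, so each can be enforced locally — preserved.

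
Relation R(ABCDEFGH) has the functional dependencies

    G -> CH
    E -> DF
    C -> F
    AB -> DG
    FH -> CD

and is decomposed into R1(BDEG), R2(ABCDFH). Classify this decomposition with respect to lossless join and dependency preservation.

lossy and not dependency-preserving

Lossless test: (BD)⁺ = {BD}, which is a superkey of neither fragment — lossy.
Dependency preservation: the restricted closure of {G} across the fragments never reaches {CH}, so G → CH cannot be enforced without a join — not preserved.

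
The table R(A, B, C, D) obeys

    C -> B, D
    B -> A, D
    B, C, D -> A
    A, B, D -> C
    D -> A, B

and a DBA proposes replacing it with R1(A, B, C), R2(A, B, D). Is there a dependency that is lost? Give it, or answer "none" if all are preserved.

C → B, D: restricted closure across fragments reaches B, D.
B → A, D lies within R2.
B, C, D → A: restricted closure across fragments reaches A.
A, B, D → C: restricted closure across fragments reaches C.
D → A, B lies within R2.
Every dependency is enforceable on the fragments, so the decomposition is dependency-preserving.

none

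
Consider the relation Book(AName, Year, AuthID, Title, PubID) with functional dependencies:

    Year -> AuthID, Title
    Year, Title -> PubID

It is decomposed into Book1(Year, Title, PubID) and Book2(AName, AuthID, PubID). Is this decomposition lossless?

No

Common attributes: Book1 ∩ Book2 = {PubID}.
No dependency enlarges {PubID}, so (PubID)⁺ = {PubID}.
The closure contains neither all of Book1 = {Year, Title, PubID} nor all of Book2 = {AName, AuthID, PubID}, so the common attributes are not a superkey of either fragment. The join is lossy.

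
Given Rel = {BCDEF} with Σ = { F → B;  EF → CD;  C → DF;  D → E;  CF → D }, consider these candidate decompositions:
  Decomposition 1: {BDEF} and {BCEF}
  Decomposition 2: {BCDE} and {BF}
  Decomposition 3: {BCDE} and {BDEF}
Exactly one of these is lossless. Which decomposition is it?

Decomposition 1

Decomposition 1: common = {BEF}, closure = {BCDEF} → lossless.
Decomposition 2: common = {B}, closure = {B} → lossy.
Decomposition 3: common = {BDE}, closure = {BDE} → lossy.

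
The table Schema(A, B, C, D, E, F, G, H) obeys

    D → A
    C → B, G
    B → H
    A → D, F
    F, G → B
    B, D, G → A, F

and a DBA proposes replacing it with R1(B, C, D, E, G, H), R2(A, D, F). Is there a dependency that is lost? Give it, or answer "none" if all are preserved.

Check F, G → B: no single fragment contains all of {B, F, G}, and the restricted closure of {F, G} across the fragments never reaches {B}.
D → A is preserved.
C → B, G is preserved.
B → H is preserved.
A → D, F is preserved.
B, D, G → A, F is preserved.

F, G → B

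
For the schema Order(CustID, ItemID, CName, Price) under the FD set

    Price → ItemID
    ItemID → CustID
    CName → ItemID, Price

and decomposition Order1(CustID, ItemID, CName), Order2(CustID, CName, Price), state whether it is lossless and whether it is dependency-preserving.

lossless but not dependency-preserving

Lossless test: (CustID, CName)⁺ = {CustID, ItemID, CName, Price}, which contains all of one fragment — lossless.
Dependency preservation: the restricted closure of {Price} across the fragments never reaches {ItemID}, so Price → ItemID cannot be enforced without a join — not preserved.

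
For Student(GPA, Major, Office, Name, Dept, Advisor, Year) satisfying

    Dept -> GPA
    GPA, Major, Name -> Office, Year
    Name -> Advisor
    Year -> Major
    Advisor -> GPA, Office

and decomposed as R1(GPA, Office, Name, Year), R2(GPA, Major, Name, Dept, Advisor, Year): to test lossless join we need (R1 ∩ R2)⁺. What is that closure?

R1 ∩ R2 = {GPA, Name, Year}.
Name → Advisor applies, adding Advisor
Year → Major applies, adding Major
Advisor → GPA, Office applies, adding Office
Closure: {GPA, Major, Office, Name, Advisor, Year}.

GPA, Major, Office, Name, Advisor, Year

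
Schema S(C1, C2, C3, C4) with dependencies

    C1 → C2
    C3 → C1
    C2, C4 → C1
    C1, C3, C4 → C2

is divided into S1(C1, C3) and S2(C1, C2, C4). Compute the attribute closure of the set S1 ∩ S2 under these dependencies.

C1, C2

S1 ∩ S2 = {C1}.
C1 → C2 applies, adding C2
Closure: {C1, C2}.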